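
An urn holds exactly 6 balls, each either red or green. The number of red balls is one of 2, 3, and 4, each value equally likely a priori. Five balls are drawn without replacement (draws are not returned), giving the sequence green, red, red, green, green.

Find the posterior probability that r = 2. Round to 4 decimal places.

For each hypothesis, P(data | H) works out to: P(data | r = 2) = (4/6)(2/5)(1/4)(3/3)(2/2) = 1/15; P(data | r = 3) = (3/6)(3/5)(2/4)(2/3)(1/2) = 1/20; P(data | r = 4) = (2/6)(4/5)(3/4)(1/3)(0/2) = 0.
Weighting by the prior gives 1/3 · 1/15 = 1/45, 1/3 · 1/20 = 1/60, 1/3 · 0 = 0; summing to 7/180.
Hence P(r = 2 | data) = (1/45) / (7/180) = 4/7.

0.5714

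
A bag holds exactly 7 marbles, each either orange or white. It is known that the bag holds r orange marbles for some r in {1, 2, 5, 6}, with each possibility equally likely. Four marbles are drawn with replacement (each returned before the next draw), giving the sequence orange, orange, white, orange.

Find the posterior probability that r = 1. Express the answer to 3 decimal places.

0.012

For each hypothesis, P(data | H) works out to: P(data | r = 1) = (1/7)(1/7)(6/7)(1/7) = 0.002499; P(data | r = 2) = (2/7)(2/7)(5/7)(2/7) = 0.01666; P(data | r = 5) = (5/7)(5/7)(2/7)(5/7) = 0.10412; P(data | r = 6) = (6/7)(6/7)(1/7)(6/7) = 0.089963.
The prior-weighted likelihoods are 1/4 · 0.002499 = 0.00062474, 1/4 · 0.01666 = 0.0041649, 1/4 · 0.10412 = 0.026031, 1/4 · 0.089963 = 0.022491; these sum to 0.053311.
So P(r = 1 | data) = (0.00062474) / (0.053311) = 0.011719.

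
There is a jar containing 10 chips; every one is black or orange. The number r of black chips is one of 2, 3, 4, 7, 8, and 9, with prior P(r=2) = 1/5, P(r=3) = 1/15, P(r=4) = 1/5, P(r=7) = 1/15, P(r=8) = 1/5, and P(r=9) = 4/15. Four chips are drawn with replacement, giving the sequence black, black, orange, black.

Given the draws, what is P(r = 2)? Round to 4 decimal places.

0.0225

Under each hypothesis, the probability of the observed sequence is: P(data | r = 2) = (2/10)(2/10)(8/10)(2/10) = 0.0064; P(data | r = 3) = (3/10)(3/10)(7/10)(3/10) = 0.0189; P(data | r = 4) = (4/10)(4/10)(6/10)(4/10) = 0.0384; P(data | r = 7) = (7/10)(7/10)(3/10)(7/10) = 0.1029; P(data | r = 8) = (8/10)(8/10)(2/10)(8/10) = 0.1024; P(data | r = 9) = (9/10)(9/10)(1/10)(9/10) = 0.0729.
Weighting by the prior gives 1/5 · 0.0064 = 0.00128, 1/15 · 0.0189 = 0.00126, 1/5 · 0.0384 = 0.00768, 1/15 · 0.1029 = 0.00686, 1/5 · 0.1024 = 0.02048, 4/15 · 0.0729 = 0.01944; summing to 0.057.
Therefore the posterior P(r = 2 | data) = (0.00128) / (0.057) = 0.022456.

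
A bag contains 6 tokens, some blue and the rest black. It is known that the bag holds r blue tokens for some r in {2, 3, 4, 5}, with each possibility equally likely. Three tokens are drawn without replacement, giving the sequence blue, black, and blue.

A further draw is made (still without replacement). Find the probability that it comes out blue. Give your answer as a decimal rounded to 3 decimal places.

Compute the likelihood of the observed sequence for each case: P(data | r = 2) = (2/6)(4/5)(1/4) = 1/15; P(data | r = 3) = (3/6)(3/5)(2/4) = 3/20; P(data | r = 4) = (4/6)(2/5)(3/4) = 1/5; P(data | r = 5) = (5/6)(1/5)(4/4) = 1/6.
Weighting by the prior gives 1/4 · 1/15 = 1/60, 1/4 · 3/20 = 3/80, 1/4 · 1/5 = 1/20, 1/4 · 1/6 = 1/24; these sum to 7/48.
The posterior is then P(r = 2 | data) = 4/35, P(r = 3 | data) = 9/35, P(r = 4 | data) = 12/35, P(r = 5 | data) = 2/7.
The predictive probability is P(blue next | data) = (0)(4/35) + (1/3)(9/35) + (2/3)(12/35) + (1)(2/7) = 3/5.

0.600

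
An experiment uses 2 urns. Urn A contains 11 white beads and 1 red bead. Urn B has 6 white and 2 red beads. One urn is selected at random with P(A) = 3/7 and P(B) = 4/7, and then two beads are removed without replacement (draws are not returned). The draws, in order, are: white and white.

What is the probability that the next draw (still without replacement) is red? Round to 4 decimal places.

Under each hypothesis, the probability of the observed sequence is: P(data | urn A) = (11/12)(10/11) = 5/6; P(data | urn B) = (6/8)(5/7) = 15/28.
Weighting by the prior gives 3/7 · 5/6 = 5/14, 4/7 · 15/28 = 15/49; summing to 65/98.
The posterior is then P(urn A | data) = 7/13, P(urn B | data) = 6/13.
So P(red next | data) = Σ P(red next | H) P(H | data) = (1/10)(7/13) + (1/3)(6/13) = 27/130.

0.2077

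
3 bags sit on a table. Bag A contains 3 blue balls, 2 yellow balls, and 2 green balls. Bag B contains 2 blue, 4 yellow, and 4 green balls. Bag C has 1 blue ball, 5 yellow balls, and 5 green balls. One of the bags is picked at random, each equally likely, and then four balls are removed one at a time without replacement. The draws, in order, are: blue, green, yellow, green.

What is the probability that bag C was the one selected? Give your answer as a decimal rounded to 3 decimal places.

Under each hypothesis, the probability of the observed sequence is: P(data | bag A) = (3/7)(2/6)(2/5)(1/4) = 0.014286; P(data | bag B) = (2/10)(4/9)(4/8)(3/7) = 0.019048; P(data | bag C) = (1/11)(5/10)(5/9)(4/8) = 0.012626.
The prior-weighted likelihoods are 1/3 · 0.014286 = 0.0047619, 1/3 · 0.019048 = 0.0063492, 1/3 · 0.012626 = 0.0042088; summing to 0.01532.
So P(bag C | data) = (0.0042088) / (0.01532) = 0.27473.

0.275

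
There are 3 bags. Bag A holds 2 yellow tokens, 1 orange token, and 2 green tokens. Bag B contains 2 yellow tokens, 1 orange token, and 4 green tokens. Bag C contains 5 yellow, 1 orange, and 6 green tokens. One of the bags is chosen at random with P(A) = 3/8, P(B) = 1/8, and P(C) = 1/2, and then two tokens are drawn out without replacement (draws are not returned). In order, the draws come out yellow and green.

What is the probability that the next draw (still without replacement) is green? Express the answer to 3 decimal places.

Under each hypothesis, the probability of the observed sequence is: P(data | bag A) = (2/5)(2/4) = 0.2; P(data | bag B) = (2/7)(4/6) = 0.19048; P(data | bag C) = (5/12)(6/11) = 0.22727.
The prior-weighted likelihoods are 3/8 · 0.2 = 0.075, 1/8 · 0.19048 = 0.02381, 1/2 · 0.22727 = 0.11364; with total 0.21245.
Normalising, the posterior is P(bag A | data) = 0.35303, P(bag B | data) = 0.11207, P(bag C | data) = 0.5349.
The predictive probability is P(green next | data) = (1/3)(0.35303) + (3/5)(0.11207) + (1/2)(0.5349) = 0.45237.

0.452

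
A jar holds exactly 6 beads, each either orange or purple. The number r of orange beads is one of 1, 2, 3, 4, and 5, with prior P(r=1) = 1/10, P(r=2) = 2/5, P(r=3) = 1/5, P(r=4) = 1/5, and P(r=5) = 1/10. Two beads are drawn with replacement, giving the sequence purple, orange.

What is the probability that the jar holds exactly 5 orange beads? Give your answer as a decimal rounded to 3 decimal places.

For each hypothesis, P(data | H) works out to: P(data | r = 1) = (5/6)(1/6) = 5/36; P(data | r = 2) = (4/6)(2/6) = 2/9; P(data | r = 3) = (3/6)(3/6) = 1/4; P(data | r = 4) = (2/6)(4/6) = 2/9; P(data | r = 5) = (1/6)(5/6) = 5/36.
Weighting by the prior gives 1/10 · 5/36 = 1/72, 2/5 · 2/9 = 4/45, 1/5 · 1/4 = 1/20, 1/5 · 2/9 = 2/45, 1/10 · 5/36 = 1/72; summing to 19/90.
So P(r = 5 | data) = (1/72) / (19/90) = 5/76.

0.066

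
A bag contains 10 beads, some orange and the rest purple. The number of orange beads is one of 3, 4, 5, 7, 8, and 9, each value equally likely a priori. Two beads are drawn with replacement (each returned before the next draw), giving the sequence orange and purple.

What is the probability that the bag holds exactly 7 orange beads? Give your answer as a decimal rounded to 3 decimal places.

For each hypothesis, P(data | H) works out to: P(data | r = 3) = (3/10)(7/10) = 21/100; P(data | r = 4) = (4/10)(6/10) = 6/25; P(data | r = 5) = (5/10)(5/10) = 1/4; P(data | r = 7) = (7/10)(3/10) = 21/100; P(data | r = 8) = (8/10)(2/10) = 4/25; P(data | r = 9) = (9/10)(1/10) = 9/100.
Multiplying each by its prior: 1/6 · 21/100 = 7/200, 1/6 · 6/25 = 1/25, 1/6 · 1/4 = 1/24, 1/6 · 21/100 = 7/200, 1/6 · 4/25 = 2/75, 1/6 · 9/100 = 3/200; with total 29/150.
Hence P(r = 7 | data) = (7/200) / (29/150) = 21/116.

0.181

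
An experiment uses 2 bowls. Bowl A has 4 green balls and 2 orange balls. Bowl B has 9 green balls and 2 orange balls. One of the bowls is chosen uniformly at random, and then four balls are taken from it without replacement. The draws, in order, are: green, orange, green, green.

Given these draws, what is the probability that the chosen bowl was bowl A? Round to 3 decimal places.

0.512

The likelihood of the observed sequence under each hypothesis: P(data | bowl A) = (4/6)(2/5)(3/4)(2/3) = 2/15; P(data | bowl B) = (9/11)(2/10)(8/9)(7/8) = 7/55.
Multiplying each by its prior: 1/2 · 2/15 = 1/15, 1/2 · 7/55 = 7/110; with total 43/330.
Therefore the posterior P(bowl A | data) = (1/15) / (43/330) = 22/43.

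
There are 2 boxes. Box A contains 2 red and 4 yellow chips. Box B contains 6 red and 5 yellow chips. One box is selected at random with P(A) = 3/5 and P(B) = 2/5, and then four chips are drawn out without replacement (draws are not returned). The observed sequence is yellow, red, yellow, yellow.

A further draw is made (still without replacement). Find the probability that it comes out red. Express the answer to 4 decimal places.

0.5397

For each hypothesis, P(data | H) works out to: P(data | box A) = (4/6)(2/5)(3/4)(2/3) = 2/15; P(data | box B) = (5/11)(6/10)(4/9)(3/8) = 1/22.
The prior-weighted likelihoods are 3/5 · 2/15 = 2/25, 2/5 · 1/22 = 1/55; these sum to 27/275.
The posterior is then P(box A | data) = 22/27, P(box B | data) = 5/27.
So P(red next | data) = Σ P(red next | H) P(H | data) = (1/2)(22/27) + (5/7)(5/27) = 34/63.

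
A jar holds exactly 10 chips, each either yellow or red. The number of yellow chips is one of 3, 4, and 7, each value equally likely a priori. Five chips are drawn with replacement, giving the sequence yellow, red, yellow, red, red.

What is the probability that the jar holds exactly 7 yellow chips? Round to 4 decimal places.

Compute the likelihood of the observed sequence for each case: P(data | r = 3) = (3/10)(7/10)(3/10)(7/10)(7/10) = 0.03087; P(data | r = 4) = (4/10)(6/10)(4/10)(6/10)(6/10) = 0.03456; P(data | r = 7) = (7/10)(3/10)(7/10)(3/10)(3/10) = 0.01323.
Multiplying each by its prior: 1/3 · 0.03087 = 0.01029, 1/3 · 0.03456 = 0.01152, 1/3 · 0.01323 = 0.00441; these sum to 0.02622.
Hence P(r = 7 | data) = (0.00441) / (0.02622) = 0.16819.

0.1682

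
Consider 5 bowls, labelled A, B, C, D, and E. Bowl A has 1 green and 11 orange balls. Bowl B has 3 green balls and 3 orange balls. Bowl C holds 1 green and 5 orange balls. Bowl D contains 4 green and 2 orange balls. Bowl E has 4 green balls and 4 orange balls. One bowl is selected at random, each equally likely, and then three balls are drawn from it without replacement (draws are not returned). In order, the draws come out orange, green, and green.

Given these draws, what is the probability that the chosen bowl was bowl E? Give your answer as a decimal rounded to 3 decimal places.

0.290

For each hypothesis, P(data | H) works out to: P(data | bowl A) = (11/12)(1/11)(0/10) = 0; P(data | bowl B) = (3/6)(3/5)(2/4) = 3/20; P(data | bowl C) = (5/6)(1/5)(0/4) = 0; P(data | bowl D) = (2/6)(4/5)(3/4) = 1/5; P(data | bowl E) = (4/8)(4/7)(3/6) = 1/7.
Weighting by the prior gives 1/5 · 0 = 0, 1/5 · 3/20 = 3/100, 1/5 · 0 = 0, 1/5 · 1/5 = 1/25, 1/5 · 1/7 = 1/35; with total 69/700.
Therefore the posterior P(bowl E | data) = (1/35) / (69/700) = 20/69.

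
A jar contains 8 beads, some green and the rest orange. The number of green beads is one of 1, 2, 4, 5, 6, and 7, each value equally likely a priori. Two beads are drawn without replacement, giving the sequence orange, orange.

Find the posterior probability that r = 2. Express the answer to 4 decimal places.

For each hypothesis, P(data | H) works out to: P(data | r = 1) = (7/8)(6/7) = 3/4; P(data | r = 2) = (6/8)(5/7) = 15/28; P(data | r = 4) = (4/8)(3/7) = 3/14; P(data | r = 5) = (3/8)(2/7) = 3/28; P(data | r = 6) = (2/8)(1/7) = 1/28; P(data | r = 7) = (1/8)(0/7) = 0.
The prior-weighted likelihoods are 1/6 · 3/4 = 1/8, 1/6 · 15/28 = 5/56, 1/6 · 3/14 = 1/28, 1/6 · 3/28 = 1/56, 1/6 · 1/28 = 1/168, 1/6 · 0 = 0; with total 23/84.
By Bayes' rule, P(r = 2 | data) = (5/56) / (23/84) = 15/46.

0.3261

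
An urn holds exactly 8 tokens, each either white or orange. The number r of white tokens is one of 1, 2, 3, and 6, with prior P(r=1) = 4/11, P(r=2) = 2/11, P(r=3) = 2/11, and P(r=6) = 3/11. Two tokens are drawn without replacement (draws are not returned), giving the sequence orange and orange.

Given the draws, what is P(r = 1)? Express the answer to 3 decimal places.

0.613

The likelihood of the observed sequence under each hypothesis: P(data | r = 1) = (7/8)(6/7) = 3/4; P(data | r = 2) = (6/8)(5/7) = 15/28; P(data | r = 3) = (5/8)(4/7) = 5/14; P(data | r = 6) = (2/8)(1/7) = 1/28.
Weighting by the prior gives 4/11 · 3/4 = 3/11, 2/11 · 15/28 = 15/154, 2/11 · 5/14 = 5/77, 3/11 · 1/28 = 3/308; these sum to 137/308.
Hence P(r = 1 | data) = (3/11) / (137/308) = 84/137.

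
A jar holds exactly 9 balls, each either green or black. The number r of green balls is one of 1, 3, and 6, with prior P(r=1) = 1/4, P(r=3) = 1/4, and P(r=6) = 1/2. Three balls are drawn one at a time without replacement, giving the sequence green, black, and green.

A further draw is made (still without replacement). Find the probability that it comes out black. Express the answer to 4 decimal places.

0.4167

For each hypothesis, P(data | H) works out to: P(data | r = 1) = (1/9)(8/8)(0/7) = 0; P(data | r = 3) = (3/9)(6/8)(2/7) = 1/14; P(data | r = 6) = (6/9)(3/8)(5/7) = 5/28.
The prior-weighted likelihoods are 1/4 · 0 = 0, 1/4 · 1/14 = 1/56, 1/2 · 5/28 = 5/56; summing to 3/28.
Normalising, the posterior is P(r = 1 | data) = 0, P(r = 3 | data) = 1/6, P(r = 6 | data) = 5/6.
So P(black next | data) = Σ P(black next | H) P(H | data) = (5/6)(1/6) + (1/3)(5/6) = 5/12.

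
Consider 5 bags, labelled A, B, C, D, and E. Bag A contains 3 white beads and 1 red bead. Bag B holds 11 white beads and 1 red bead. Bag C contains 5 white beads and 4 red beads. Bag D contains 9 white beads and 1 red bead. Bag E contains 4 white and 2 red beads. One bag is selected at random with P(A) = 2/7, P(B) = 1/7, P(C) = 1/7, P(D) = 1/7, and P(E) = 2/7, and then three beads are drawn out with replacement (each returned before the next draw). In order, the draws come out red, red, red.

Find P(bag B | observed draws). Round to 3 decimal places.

0.003

The likelihood of the observed sequence under each hypothesis: P(data | bag A) = (1/4)(1/4)(1/4) = 0.015625; P(data | bag B) = (1/12)(1/12)(1/12) = 0.0005787; P(data | bag C) = (4/9)(4/9)(4/9) = 0.087791; P(data | bag D) = (1/10)(1/10)(1/10) = 0.001; P(data | bag E) = (2/6)(2/6)(2/6) = 0.037037.
Multiplying each by its prior: 2/7 · 0.015625 = 0.0044643, 1/7 · 0.0005787 = 8.2672e-05, 1/7 · 0.087791 = 0.012542, 1/7 · 0.001 = 0.00014286, 2/7 · 0.037037 = 0.010582; summing to 0.027813.
Hence P(bag B | data) = (8.2672e-05) / (0.027813) = 0.0029724.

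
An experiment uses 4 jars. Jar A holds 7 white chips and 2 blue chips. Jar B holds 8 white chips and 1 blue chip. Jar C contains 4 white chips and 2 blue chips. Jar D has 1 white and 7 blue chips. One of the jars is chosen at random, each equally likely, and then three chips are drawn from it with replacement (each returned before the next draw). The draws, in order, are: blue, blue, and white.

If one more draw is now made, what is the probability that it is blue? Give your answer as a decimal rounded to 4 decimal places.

The likelihood of the observed sequence under each hypothesis: P(data | jar A) = (2/9)(2/9)(7/9) = 0.038409; P(data | jar B) = (1/9)(1/9)(8/9) = 0.010974; P(data | jar C) = (2/6)(2/6)(4/6) = 0.074074; P(data | jar D) = (7/8)(7/8)(1/8) = 0.095703.
The prior-weighted likelihoods are 1/4 · 0.038409 = 0.0096022, 1/4 · 0.010974 = 0.0027435, 1/4 · 0.074074 = 0.018519, 1/4 · 0.095703 = 0.023926; these sum to 0.05479.
Dividing through by the total gives posterior P(jar A | data) = 0.17525, P(jar B | data) = 0.050073, P(jar C | data) = 0.33799, P(jar D | data) = 0.43668.
The predictive probability is P(blue next | data) = (2/9)(0.17525) + (1/9)(0.050073) + (1/3)(0.33799) + (7/8)(0.43668) = 0.53927.

0.5393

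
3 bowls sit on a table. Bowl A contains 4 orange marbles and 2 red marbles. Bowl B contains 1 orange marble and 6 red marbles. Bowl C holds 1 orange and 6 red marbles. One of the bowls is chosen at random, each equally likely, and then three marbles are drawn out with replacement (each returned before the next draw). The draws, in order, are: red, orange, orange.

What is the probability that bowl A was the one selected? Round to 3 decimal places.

Compute the likelihood of the observed sequence for each case: P(data | bowl A) = (2/6)(4/6)(4/6) = 0.14815; P(data | bowl B) = (6/7)(1/7)(1/7) = 0.017493; P(data | bowl C) = (6/7)(1/7)(1/7) = 0.017493.
Multiplying each by its prior: 1/3 · 0.14815 = 0.049383, 1/3 · 0.017493 = 0.0058309, 1/3 · 0.017493 = 0.0058309; with total 0.061045.
Hence P(bowl A | data) = (0.049383) / (0.061045) = 0.80896.

0.809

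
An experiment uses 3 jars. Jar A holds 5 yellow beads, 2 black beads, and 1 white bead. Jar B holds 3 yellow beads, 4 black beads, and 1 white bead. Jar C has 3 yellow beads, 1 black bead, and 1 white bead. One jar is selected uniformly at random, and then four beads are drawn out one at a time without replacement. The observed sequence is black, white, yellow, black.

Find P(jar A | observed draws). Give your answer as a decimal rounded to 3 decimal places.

Compute the likelihood of the observed sequence for each case: P(data | jar A) = (2/8)(1/7)(5/6)(1/5) = 0.0059524; P(data | jar B) = (4/8)(1/7)(3/6)(3/5) = 0.021429; P(data | jar C) = (1/5)(1/4)(3/3)(0/2) = 0.
Multiplying each by its prior: 1/3 · 0.0059524 = 0.0019841, 1/3 · 0.021429 = 0.0071429, 1/3 · 0 = 0; with total 0.009127.
By Bayes' rule, P(jar A | data) = (0.0019841) / (0.009127) = 0.21739.

0.217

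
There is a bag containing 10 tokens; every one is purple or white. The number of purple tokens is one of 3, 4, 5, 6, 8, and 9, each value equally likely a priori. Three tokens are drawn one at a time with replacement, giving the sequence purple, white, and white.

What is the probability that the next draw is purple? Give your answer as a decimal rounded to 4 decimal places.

Compute the likelihood of the observed sequence for each case: P(data | r = 3) = (3/10)(7/10)(7/10) = 0.147; P(data | r = 4) = (4/10)(6/10)(6/10) = 0.144; P(data | r = 5) = (5/10)(5/10)(5/10) = 0.125; P(data | r = 6) = (6/10)(4/10)(4/10) = 0.096; P(data | r = 8) = (8/10)(2/10)(2/10) = 0.032; P(data | r = 9) = (9/10)(1/10)(1/10) = 0.009.
The prior-weighted likelihoods are 1/6 · 0.147 = 0.0245, 1/6 · 0.144 = 0.024, 1/6 · 0.125 = 0.020833, 1/6 · 0.096 = 0.016, 1/6 · 0.032 = 0.0053333, 1/6 · 0.009 = 0.0015; with total 0.092167.
Normalising, the posterior is P(r = 3 | data) = 0.26582, P(r = 4 | data) = 0.2604, P(r = 5 | data) = 0.22604, P(r = 6 | data) = 0.1736, P(r = 8 | data) = 0.057866, P(r = 9 | data) = 0.016275.
So P(purple next | data) = Σ P(purple next | H) P(H | data) = (3/10)(0.26582) + (2/5)(0.2604) + (1/2)(0.22604) + (3/5)(0.1736) + (4/5)(0.057866) + (9/10)(0.016275) = 0.46203.

0.4620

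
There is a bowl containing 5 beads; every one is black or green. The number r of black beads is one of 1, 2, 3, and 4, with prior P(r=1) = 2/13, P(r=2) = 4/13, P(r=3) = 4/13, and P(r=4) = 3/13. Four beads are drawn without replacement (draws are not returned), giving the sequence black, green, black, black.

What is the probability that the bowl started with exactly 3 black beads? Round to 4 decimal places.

0.4000

The likelihood of the observed sequence under each hypothesis: P(data | r = 1) = (1/5)(4/4)(0/3) = 0; P(data | r = 2) = (2/5)(3/4)(1/3)(0/2) = 0; P(data | r = 3) = (3/5)(2/4)(2/3)(1/2) = 1/10; P(data | r = 4) = (4/5)(1/4)(3/3)(2/2) = 1/5.
The prior-weighted likelihoods are 2/13 · 0 = 0, 4/13 · 0 = 0, 4/13 · 1/10 = 2/65, 3/13 · 1/5 = 3/65; these sum to 1/13.
Therefore the posterior P(r = 3 | data) = (2/65) / (1/13) = 2/5.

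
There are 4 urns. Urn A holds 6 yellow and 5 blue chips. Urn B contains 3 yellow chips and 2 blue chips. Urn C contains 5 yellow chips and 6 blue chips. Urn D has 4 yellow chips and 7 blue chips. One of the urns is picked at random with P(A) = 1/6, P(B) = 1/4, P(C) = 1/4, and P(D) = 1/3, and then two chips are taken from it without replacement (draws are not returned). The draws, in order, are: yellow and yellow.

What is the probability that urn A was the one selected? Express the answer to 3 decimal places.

0.225

For each hypothesis, P(data | H) works out to: P(data | urn A) = (6/11)(5/10) = 3/11; P(data | urn B) = (3/5)(2/4) = 3/10; P(data | urn C) = (5/11)(4/10) = 2/11; P(data | urn D) = (4/11)(3/10) = 6/55.
The prior-weighted likelihoods are 1/6 · 3/11 = 1/22, 1/4 · 3/10 = 3/40, 1/4 · 2/11 = 1/22, 1/3 · 6/55 = 2/55; summing to 89/440.
By Bayes' rule, P(urn A | data) = (1/22) / (89/440) = 20/89.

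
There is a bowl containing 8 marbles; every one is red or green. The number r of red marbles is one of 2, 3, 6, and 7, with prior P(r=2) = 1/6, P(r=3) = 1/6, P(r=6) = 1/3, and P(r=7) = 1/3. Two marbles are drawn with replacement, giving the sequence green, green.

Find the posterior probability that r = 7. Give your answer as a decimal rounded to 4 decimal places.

Compute the likelihood of the observed sequence for each case: P(data | r = 2) = (6/8)(6/8) = 9/16; P(data | r = 3) = (5/8)(5/8) = 25/64; P(data | r = 6) = (2/8)(2/8) = 1/16; P(data | r = 7) = (1/8)(1/8) = 1/64.
Multiplying each by its prior: 1/6 · 9/16 = 3/32, 1/6 · 25/64 = 25/384, 1/3 · 1/16 = 1/48, 1/3 · 1/64 = 1/192; with total 71/384.
Hence P(r = 7 | data) = (1/192) / (71/384) = 2/71.

0.0282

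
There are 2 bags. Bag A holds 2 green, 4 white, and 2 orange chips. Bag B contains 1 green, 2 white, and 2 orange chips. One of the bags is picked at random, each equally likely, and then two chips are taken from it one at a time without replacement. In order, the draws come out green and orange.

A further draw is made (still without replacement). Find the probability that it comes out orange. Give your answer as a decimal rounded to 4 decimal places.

Compute the likelihood of the observed sequence for each case: P(data | bag A) = (2/8)(2/7) = 1/14; P(data | bag B) = (1/5)(2/4) = 1/10.
Multiplying each by its prior: 1/2 · 1/14 = 1/28, 1/2 · 1/10 = 1/20; summing to 3/35.
Normalising, the posterior is P(bag A | data) = 5/12, P(bag B | data) = 7/12.
Averaging over the posterior, P(orange next | data) = (1/6)(5/12) + (1/3)(7/12) = 19/72.

0.2639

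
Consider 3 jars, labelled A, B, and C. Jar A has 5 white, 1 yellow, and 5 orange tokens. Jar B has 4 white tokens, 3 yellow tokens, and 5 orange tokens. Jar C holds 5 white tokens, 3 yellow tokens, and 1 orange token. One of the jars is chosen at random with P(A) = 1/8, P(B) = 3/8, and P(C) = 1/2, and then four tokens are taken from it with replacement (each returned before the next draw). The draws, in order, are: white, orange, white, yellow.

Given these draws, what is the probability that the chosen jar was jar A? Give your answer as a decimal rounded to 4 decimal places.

Compute the likelihood of the observed sequence for each case: P(data | jar A) = (5/11)(5/11)(5/11)(1/11) = 0.0085377; P(data | jar B) = (4/12)(5/12)(4/12)(3/12) = 0.011574; P(data | jar C) = (5/9)(1/9)(5/9)(3/9) = 0.011431.
The prior-weighted likelihoods are 1/8 · 0.0085377 = 0.0010672, 3/8 · 0.011574 = 0.0043403, 1/2 · 0.011431 = 0.0057156; with total 0.011123.
Therefore the posterior P(jar A | data) = (0.0010672) / (0.011123) = 0.095945.

0.0959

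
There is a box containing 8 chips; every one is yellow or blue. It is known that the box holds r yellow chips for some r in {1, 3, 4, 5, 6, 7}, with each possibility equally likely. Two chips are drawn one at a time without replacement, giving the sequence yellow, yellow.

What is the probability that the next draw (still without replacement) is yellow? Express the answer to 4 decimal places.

0.6364

For each hypothesis, P(data | H) works out to: P(data | r = 1) = (1/8)(0/7) = 0; P(data | r = 3) = (3/8)(2/7) = 3/28; P(data | r = 4) = (4/8)(3/7) = 3/14; P(data | r = 5) = (5/8)(4/7) = 5/14; P(data | r = 6) = (6/8)(5/7) = 15/28; P(data | r = 7) = (7/8)(6/7) = 3/4.
Weighting by the prior gives 1/6 · 0 = 0, 1/6 · 3/28 = 1/56, 1/6 · 3/14 = 1/28, 1/6 · 5/14 = 5/84, 1/6 · 15/28 = 5/56, 1/6 · 3/4 = 1/8; summing to 55/168.
Dividing through by the total gives posterior P(r = 1 | data) = 0, P(r = 3 | data) = 3/55, P(r = 4 | data) = 6/55, P(r = 5 | data) = 2/11, P(r = 6 | data) = 3/11, P(r = 7 | data) = 21/55.
So P(yellow next | data) = Σ P(yellow next | H) P(H | data) = (1/6)(3/55) + (1/3)(6/55) + (1/2)(2/11) + (2/3)(3/11) + (5/6)(21/55) = 7/11.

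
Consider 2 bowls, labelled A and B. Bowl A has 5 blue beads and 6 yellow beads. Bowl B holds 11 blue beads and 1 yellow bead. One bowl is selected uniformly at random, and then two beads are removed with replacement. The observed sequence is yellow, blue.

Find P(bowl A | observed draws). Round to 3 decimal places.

0.764

Compute the likelihood of the observed sequence for each case: P(data | bowl A) = (6/11)(5/11) = 0.24793; P(data | bowl B) = (1/12)(11/12) = 0.076389.
Weighting by the prior gives 1/2 · 0.24793 = 0.12397, 1/2 · 0.076389 = 0.038194; with total 0.16216.
Therefore the posterior P(bowl A | data) = (0.12397) / (0.16216) = 0.76447.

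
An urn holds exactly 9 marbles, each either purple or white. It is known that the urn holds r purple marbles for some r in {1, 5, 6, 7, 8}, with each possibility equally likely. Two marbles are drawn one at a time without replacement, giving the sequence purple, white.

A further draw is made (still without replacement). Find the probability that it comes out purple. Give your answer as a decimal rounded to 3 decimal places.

0.651

The likelihood of the observed sequence under each hypothesis: P(data | r = 1) = (1/9)(8/8) = 1/9; P(data | r = 5) = (5/9)(4/8) = 5/18; P(data | r = 6) = (6/9)(3/8) = 1/4; P(data | r = 7) = (7/9)(2/8) = 7/36; P(data | r = 8) = (8/9)(1/8) = 1/9.
The prior-weighted likelihoods are 1/5 · 1/9 = 1/45, 1/5 · 5/18 = 1/18, 1/5 · 1/4 = 1/20, 1/5 · 7/36 = 7/180, 1/5 · 1/9 = 1/45; these sum to 17/90.
Dividing through by the total gives posterior P(r = 1 | data) = 2/17, P(r = 5 | data) = 5/17, P(r = 6 | data) = 9/34, P(r = 7 | data) = 7/34, P(r = 8 | data) = 2/17.
The predictive probability is P(purple next | data) = (0)(2/17) + (4/7)(5/17) + (5/7)(9/34) + (6/7)(7/34) + (1)(2/17) = 155/238.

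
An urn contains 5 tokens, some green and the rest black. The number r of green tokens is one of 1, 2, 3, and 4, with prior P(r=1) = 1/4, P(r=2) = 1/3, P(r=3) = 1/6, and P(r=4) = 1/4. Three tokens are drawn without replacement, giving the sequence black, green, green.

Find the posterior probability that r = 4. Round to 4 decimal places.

0.4286

For each hypothesis, P(data | H) works out to: P(data | r = 1) = (4/5)(1/4)(0/3) = 0; P(data | r = 2) = (3/5)(2/4)(1/3) = 1/10; P(data | r = 3) = (2/5)(3/4)(2/3) = 1/5; P(data | r = 4) = (1/5)(4/4)(3/3) = 1/5.
Weighting by the prior gives 1/4 · 0 = 0, 1/3 · 1/10 = 1/30, 1/6 · 1/5 = 1/30, 1/4 · 1/5 = 1/20; these sum to 7/60.
So P(r = 4 | data) = (1/20) / (7/60) = 3/7.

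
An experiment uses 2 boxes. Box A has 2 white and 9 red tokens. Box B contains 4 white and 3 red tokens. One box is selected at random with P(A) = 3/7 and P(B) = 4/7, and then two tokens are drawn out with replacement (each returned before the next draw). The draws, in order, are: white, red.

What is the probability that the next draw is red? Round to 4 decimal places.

For each hypothesis, P(data | H) works out to: P(data | box A) = (2/11)(9/11) = 0.14876; P(data | box B) = (4/7)(3/7) = 0.2449.
Weighting by the prior gives 3/7 · 0.14876 = 0.063754, 4/7 · 0.2449 = 0.13994; these sum to 0.2037.
Dividing through by the total gives posterior P(box A | data) = 0.31299, P(box B | data) = 0.68701.
Averaging over the posterior, P(red next | data) = (9/11)(0.31299) + (3/7)(0.68701) = 0.55051.

0.5505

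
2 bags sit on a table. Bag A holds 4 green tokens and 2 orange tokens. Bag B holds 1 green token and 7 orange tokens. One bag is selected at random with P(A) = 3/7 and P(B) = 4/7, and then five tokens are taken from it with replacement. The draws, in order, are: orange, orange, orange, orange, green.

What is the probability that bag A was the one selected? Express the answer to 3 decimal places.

Under each hypothesis, the probability of the observed sequence is: P(data | bag A) = (2/6)(2/6)(2/6)(2/6)(4/6) = 0.0082305; P(data | bag B) = (7/8)(7/8)(7/8)(7/8)(1/8) = 0.073273.
The prior-weighted likelihoods are 3/7 · 0.0082305 = 0.0035273, 4/7 · 0.073273 = 0.04187; with total 0.045397.
Therefore the posterior P(bag A | data) = (0.0035273) / (0.045397) = 0.077699.

0.078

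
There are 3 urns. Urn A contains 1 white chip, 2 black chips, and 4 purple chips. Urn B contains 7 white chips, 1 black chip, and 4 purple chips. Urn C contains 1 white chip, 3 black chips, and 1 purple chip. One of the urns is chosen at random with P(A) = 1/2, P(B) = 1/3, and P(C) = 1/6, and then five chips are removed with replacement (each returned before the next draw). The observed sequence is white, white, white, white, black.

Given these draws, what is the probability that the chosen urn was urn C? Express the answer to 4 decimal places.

Compute the likelihood of the observed sequence for each case: P(data | urn A) = (1/7)(1/7)(1/7)(1/7)(2/7) = 0.000119; P(data | urn B) = (7/12)(7/12)(7/12)(7/12)(1/12) = 0.0096491; P(data | urn C) = (1/5)(1/5)(1/5)(1/5)(3/5) = 0.00096.
Multiplying each by its prior: 1/2 · 0.000119 = 5.9499e-05, 1/3 · 0.0096491 = 0.0032164, 1/6 · 0.00096 = 0.00016; with total 0.0034359.
So P(urn C | data) = (0.00016) / (0.0034359) = 0.046568.

0.0466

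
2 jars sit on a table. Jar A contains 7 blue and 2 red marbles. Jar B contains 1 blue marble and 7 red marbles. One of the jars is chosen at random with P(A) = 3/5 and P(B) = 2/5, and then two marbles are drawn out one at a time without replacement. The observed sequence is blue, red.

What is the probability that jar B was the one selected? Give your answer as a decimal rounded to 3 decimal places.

The likelihood of the observed sequence under each hypothesis: P(data | jar A) = (7/9)(2/8) = 7/36; P(data | jar B) = (1/8)(7/7) = 1/8.
The prior-weighted likelihoods are 3/5 · 7/36 = 7/60, 2/5 · 1/8 = 1/20; summing to 1/6.
Therefore the posterior P(jar B | data) = (1/20) / (1/6) = 3/10.

0.300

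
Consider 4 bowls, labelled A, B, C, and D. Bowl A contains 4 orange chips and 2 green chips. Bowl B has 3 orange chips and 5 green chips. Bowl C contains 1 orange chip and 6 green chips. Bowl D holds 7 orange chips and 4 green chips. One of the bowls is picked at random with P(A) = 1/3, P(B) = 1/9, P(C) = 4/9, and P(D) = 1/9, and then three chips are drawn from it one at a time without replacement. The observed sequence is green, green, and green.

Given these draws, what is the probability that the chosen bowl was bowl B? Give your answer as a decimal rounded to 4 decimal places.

Compute the likelihood of the observed sequence for each case: P(data | bowl A) = (2/6)(1/5)(0/4) = 0; P(data | bowl B) = (5/8)(4/7)(3/6) = 0.17857; P(data | bowl C) = (6/7)(5/6)(4/5) = 0.57143; P(data | bowl D) = (4/11)(3/10)(2/9) = 0.024242.
Weighting by the prior gives 1/3 · 0 = 0, 1/9 · 0.17857 = 0.019841, 4/9 · 0.57143 = 0.25397, 1/9 · 0.024242 = 0.0026936; summing to 0.2765.
So P(bowl B | data) = (0.019841) / (0.2765) = 0.071758.

0.0718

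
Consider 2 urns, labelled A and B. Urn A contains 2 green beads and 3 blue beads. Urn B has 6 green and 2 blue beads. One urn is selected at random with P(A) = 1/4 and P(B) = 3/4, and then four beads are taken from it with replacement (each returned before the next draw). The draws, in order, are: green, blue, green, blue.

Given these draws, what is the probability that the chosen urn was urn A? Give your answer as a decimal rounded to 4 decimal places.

The likelihood of the observed sequence under each hypothesis: P(data | urn A) = (2/5)(3/5)(2/5)(3/5) = 0.0576; P(data | urn B) = (6/8)(2/8)(6/8)(2/8) = 0.035156.
Multiplying each by its prior: 1/4 · 0.0576 = 0.0144, 3/4 · 0.035156 = 0.026367; with total 0.040767.
By Bayes' rule, P(urn A | data) = (0.0144) / (0.040767) = 0.35323.

0.3532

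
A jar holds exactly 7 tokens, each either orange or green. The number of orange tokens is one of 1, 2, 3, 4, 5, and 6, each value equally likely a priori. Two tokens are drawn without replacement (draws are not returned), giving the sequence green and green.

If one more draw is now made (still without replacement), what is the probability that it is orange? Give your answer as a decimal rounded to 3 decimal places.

Compute the likelihood of the observed sequence for each case: P(data | r = 1) = (6/7)(5/6) = 5/7; P(data | r = 2) = (5/7)(4/6) = 10/21; P(data | r = 3) = (4/7)(3/6) = 2/7; P(data | r = 4) = (3/7)(2/6) = 1/7; P(data | r = 5) = (2/7)(1/6) = 1/21; P(data | r = 6) = (1/7)(0/6) = 0.
The prior-weighted likelihoods are 1/6 · 5/7 = 5/42, 1/6 · 10/21 = 5/63, 1/6 · 2/7 = 1/21, 1/6 · 1/7 = 1/42, 1/6 · 1/21 = 1/126, 1/6 · 0 = 0; summing to 5/18.
Normalising, the posterior is P(r = 1 | data) = 3/7, P(r = 2 | data) = 2/7, P(r = 3 | data) = 6/35, P(r = 4 | data) = 3/35, P(r = 5 | data) = 1/35, P(r = 6 | data) = 0.
Averaging over the posterior, P(orange next | data) = (1/5)(3/7) + (2/5)(2/7) + (3/5)(6/35) + (4/5)(3/35) + (1)(1/35) = 2/5.

0.400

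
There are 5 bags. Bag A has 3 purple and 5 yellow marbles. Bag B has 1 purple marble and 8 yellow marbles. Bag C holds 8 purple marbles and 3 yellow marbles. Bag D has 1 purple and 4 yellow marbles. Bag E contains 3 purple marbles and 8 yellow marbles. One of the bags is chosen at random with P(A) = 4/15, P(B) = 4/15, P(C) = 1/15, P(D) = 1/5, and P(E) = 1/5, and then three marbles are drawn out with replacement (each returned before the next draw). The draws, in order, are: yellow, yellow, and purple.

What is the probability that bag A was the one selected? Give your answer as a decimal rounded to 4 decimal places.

For each hypothesis, P(data | H) works out to: P(data | bag A) = (5/8)(5/8)(3/8) = 0.14648; P(data | bag B) = (8/9)(8/9)(1/9) = 0.087791; P(data | bag C) = (3/11)(3/11)(8/11) = 0.054095; P(data | bag D) = (4/5)(4/5)(1/5) = 0.128; P(data | bag E) = (8/11)(8/11)(3/11) = 0.14425.
Multiplying each by its prior: 4/15 · 0.14648 = 0.039062, 4/15 · 0.087791 = 0.023411, 1/15 · 0.054095 = 0.0036063, 1/5 · 0.128 = 0.0256, 1/5 · 0.14425 = 0.02885; summing to 0.12053.
Hence P(bag A | data) = (0.039062) / (0.12053) = 0.32409.

0.3241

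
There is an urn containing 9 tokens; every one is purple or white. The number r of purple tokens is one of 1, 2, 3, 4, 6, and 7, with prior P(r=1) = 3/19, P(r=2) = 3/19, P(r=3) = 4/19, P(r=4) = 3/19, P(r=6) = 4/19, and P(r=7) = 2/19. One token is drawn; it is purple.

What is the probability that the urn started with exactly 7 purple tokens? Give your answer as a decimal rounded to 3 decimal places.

0.197

The likelihood of this draw under each hypothesis: P(data | r = 1) = (1/9) = 1/9; P(data | r = 2) = (2/9) = 2/9; P(data | r = 3) = (3/9) = 1/3; P(data | r = 4) = (4/9) = 4/9; P(data | r = 6) = (6/9) = 2/3; P(data | r = 7) = (7/9) = 7/9.
Weighting by the prior gives 3/19 · 1/9 = 1/57, 3/19 · 2/9 = 2/57, 4/19 · 1/3 = 4/57, 3/19 · 4/9 = 4/57, 4/19 · 2/3 = 8/57, 2/19 · 7/9 = 14/171; summing to 71/171.
So P(r = 7 | data) = (14/171) / (71/171) = 14/71.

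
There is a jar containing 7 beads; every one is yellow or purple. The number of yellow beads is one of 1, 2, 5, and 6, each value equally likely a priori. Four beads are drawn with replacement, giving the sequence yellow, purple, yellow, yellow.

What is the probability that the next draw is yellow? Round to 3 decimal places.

Under each hypothesis, the probability of the observed sequence is: P(data | r = 1) = (1/7)(6/7)(1/7)(1/7) = 0.002499; P(data | r = 2) = (2/7)(5/7)(2/7)(2/7) = 0.01666; P(data | r = 5) = (5/7)(2/7)(5/7)(5/7) = 0.10412; P(data | r = 6) = (6/7)(1/7)(6/7)(6/7) = 0.089963.
The prior-weighted likelihoods are 1/4 · 0.002499 = 0.00062474, 1/4 · 0.01666 = 0.0041649, 1/4 · 0.10412 = 0.026031, 1/4 · 0.089963 = 0.022491; these sum to 0.053311.
Dividing through by the total gives posterior P(r = 1 | data) = 0.011719, P(r = 2 | data) = 0.078125, P(r = 5 | data) = 0.48828, P(r = 6 | data) = 0.42188.
So P(yellow next | data) = Σ P(yellow next | H) P(H | data) = (1/7)(0.011719) + (2/7)(0.078125) + (5/7)(0.48828) + (6/7)(0.42188) = 0.73438.

0.734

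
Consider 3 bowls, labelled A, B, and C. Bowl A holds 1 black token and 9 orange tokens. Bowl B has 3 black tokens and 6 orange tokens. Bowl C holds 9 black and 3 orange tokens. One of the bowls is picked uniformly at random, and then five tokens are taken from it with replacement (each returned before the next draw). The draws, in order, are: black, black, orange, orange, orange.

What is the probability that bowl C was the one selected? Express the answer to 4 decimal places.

For each hypothesis, P(data | H) works out to: P(data | bowl A) = (1/10)(1/10)(9/10)(9/10)(9/10) = 0.00729; P(data | bowl B) = (3/9)(3/9)(6/9)(6/9)(6/9) = 0.032922; P(data | bowl C) = (9/12)(9/12)(3/12)(3/12)(3/12) = 0.0087891.
Weighting by the prior gives 1/3 · 0.00729 = 0.00243, 1/3 · 0.032922 = 0.010974, 1/3 · 0.0087891 = 0.0029297; summing to 0.016334.
Therefore the posterior P(bowl C | data) = (0.0029297) / (0.016334) = 0.17937.

0.1794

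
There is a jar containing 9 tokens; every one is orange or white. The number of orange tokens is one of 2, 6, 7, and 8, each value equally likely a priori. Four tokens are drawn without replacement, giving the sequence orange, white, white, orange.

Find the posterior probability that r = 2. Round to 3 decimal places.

Compute the likelihood of the observed sequence for each case: P(data | r = 2) = (2/9)(7/8)(6/7)(1/6) = 0.027778; P(data | r = 6) = (6/9)(3/8)(2/7)(5/6) = 0.059524; P(data | r = 7) = (7/9)(2/8)(1/7)(6/6) = 0.027778; P(data | r = 8) = (8/9)(1/8)(0/7) = 0.
Multiplying each by its prior: 1/4 · 0.027778 = 0.0069444, 1/4 · 0.059524 = 0.014881, 1/4 · 0.027778 = 0.0069444, 1/4 · 0 = 0; with total 0.02877.
So P(r = 2 | data) = (0.0069444) / (0.02877) = 0.24138.

0.241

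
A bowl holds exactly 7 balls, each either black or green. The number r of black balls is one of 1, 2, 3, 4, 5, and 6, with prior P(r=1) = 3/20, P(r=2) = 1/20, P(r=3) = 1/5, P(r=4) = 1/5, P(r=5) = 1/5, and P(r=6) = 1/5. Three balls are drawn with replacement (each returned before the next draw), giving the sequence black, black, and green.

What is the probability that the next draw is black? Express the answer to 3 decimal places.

0.621

Under each hypothesis, the probability of the observed sequence is: P(data | r = 1) = (1/7)(1/7)(6/7) = 0.017493; P(data | r = 2) = (2/7)(2/7)(5/7) = 0.058309; P(data | r = 3) = (3/7)(3/7)(4/7) = 0.10496; P(data | r = 4) = (4/7)(4/7)(3/7) = 0.13994; P(data | r = 5) = (5/7)(5/7)(2/7) = 0.14577; P(data | r = 6) = (6/7)(6/7)(1/7) = 0.10496.
The prior-weighted likelihoods are 3/20 · 0.017493 = 0.0026239, 1/20 · 0.058309 = 0.0029155, 1/5 · 0.10496 = 0.020991, 1/5 · 0.13994 = 0.027988, 1/5 · 0.14577 = 0.029155, 1/5 · 0.10496 = 0.020991; summing to 0.10466.
Normalising, the posterior is P(r = 1 | data) = 0.02507, P(r = 2 | data) = 0.027855, P(r = 3 | data) = 0.20056, P(r = 4 | data) = 0.26741, P(r = 5 | data) = 0.27855, P(r = 6 | data) = 0.20056.
So P(black next | data) = Σ P(black next | H) P(H | data) = (1/7)(0.02507) + (2/7)(0.027855) + (3/7)(0.20056) + (4/7)(0.26741) + (5/7)(0.27855) + (6/7)(0.20056) = 0.62117.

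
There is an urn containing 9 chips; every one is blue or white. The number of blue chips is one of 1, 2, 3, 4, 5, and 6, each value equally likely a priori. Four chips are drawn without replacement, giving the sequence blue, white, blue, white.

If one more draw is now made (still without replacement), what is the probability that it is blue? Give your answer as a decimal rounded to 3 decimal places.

0.455

For each hypothesis, P(data | H) works out to: P(data | r = 1) = (1/9)(8/8)(0/7) = 0; P(data | r = 2) = (2/9)(7/8)(1/7)(6/6) = 1/36; P(data | r = 3) = (3/9)(6/8)(2/7)(5/6) = 5/84; P(data | r = 4) = (4/9)(5/8)(3/7)(4/6) = 5/63; P(data | r = 5) = (5/9)(4/8)(4/7)(3/6) = 5/63; P(data | r = 6) = (6/9)(3/8)(5/7)(2/6) = 5/84.
The prior-weighted likelihoods are 1/6 · 0 = 0, 1/6 · 1/36 = 1/216, 1/6 · 5/84 = 5/504, 1/6 · 5/63 = 5/378, 1/6 · 5/63 = 5/378, 1/6 · 5/84 = 5/504; these sum to 11/216.
Dividing through by the total gives posterior P(r = 1 | data) = 0, P(r = 2 | data) = 1/11, P(r = 3 | data) = 15/77, P(r = 4 | data) = 20/77, P(r = 5 | data) = 20/77, P(r = 6 | data) = 15/77.
Averaging over the posterior, P(blue next | data) = (0)(1/11) + (1/5)(15/77) + (2/5)(20/77) + (3/5)(20/77) + (4/5)(15/77) = 5/11.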